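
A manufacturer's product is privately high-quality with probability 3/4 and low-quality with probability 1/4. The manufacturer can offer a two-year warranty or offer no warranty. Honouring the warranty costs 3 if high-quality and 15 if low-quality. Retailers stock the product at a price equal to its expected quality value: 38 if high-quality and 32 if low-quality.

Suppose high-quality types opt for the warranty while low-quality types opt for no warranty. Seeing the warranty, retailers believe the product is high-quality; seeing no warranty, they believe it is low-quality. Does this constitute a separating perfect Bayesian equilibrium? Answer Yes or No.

Yes

Under these beliefs, the warranty earns price 38 and no warranty earns price 32.
high-quality: the warranty nets 38 − 3 = 35; no warranty nets 32. high-quality prefers the warranty.
low-quality: the warranty nets 38 − 15 = 23; no warranty nets 32. low-quality prefers no warranty.
Neither type deviates, so the separating profile is an equilibrium.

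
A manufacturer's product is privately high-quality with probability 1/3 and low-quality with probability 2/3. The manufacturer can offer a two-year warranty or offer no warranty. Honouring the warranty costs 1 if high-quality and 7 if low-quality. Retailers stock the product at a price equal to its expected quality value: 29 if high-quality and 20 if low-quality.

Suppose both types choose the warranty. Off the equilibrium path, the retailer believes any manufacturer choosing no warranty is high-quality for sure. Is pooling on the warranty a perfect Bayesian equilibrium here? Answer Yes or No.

No

On path, the retailer holds the prior and pays 1/3·29 + 2/3·20 = 23. Off path (no warranty), believing high-quality, it pays 29.
high-quality: the warranty nets 23 − 1 = 22; no warranty nets 29. high-quality would deviate.
low-quality: the warranty nets 23 − 7 = 16; no warranty nets 29. low-quality would deviate.
A type deviates, so pooling fails.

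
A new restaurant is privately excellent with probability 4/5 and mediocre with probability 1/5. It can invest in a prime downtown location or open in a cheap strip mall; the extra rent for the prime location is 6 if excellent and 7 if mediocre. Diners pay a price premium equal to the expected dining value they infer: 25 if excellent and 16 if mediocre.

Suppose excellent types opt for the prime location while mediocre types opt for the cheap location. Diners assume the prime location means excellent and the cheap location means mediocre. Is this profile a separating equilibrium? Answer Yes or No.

Under these beliefs, the prime location earns price premium 25 and the cheap location earns price premium 16.
excellent: the prime location nets 25 − 6 = 19; the cheap location nets 16. excellent prefers the prime location.
mediocre: the prime location nets 25 − 7 = 18; the cheap location nets 16. mediocre would deviate to the prime location.
mediocre has a profitable deviation, so the profile is not an equilibrium.

No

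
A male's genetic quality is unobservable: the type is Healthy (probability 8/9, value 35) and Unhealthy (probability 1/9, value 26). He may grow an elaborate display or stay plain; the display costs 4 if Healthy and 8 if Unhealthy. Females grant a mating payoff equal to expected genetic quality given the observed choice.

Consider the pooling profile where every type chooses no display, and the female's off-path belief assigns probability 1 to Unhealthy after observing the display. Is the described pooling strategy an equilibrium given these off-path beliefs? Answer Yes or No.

Yes

On path, the female holds the prior and pays 8/9·35 + 1/9·26 = 34. Off path (the display), believing Unhealthy, it pays 26.
Healthy: no display nets 34; the display nets 26 − 4 = 22. Healthy stays.
Unhealthy: no display nets 34; the display nets 26 − 8 = 18. Unhealthy stays.
No type deviates, so pooling is sustained.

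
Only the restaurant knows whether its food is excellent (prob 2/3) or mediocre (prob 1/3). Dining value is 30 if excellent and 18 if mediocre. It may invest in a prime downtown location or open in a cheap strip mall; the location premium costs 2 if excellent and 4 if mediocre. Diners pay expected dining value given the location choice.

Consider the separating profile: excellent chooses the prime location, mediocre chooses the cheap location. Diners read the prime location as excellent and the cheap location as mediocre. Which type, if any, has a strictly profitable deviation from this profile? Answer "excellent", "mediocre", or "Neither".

mediocre

The prime location pays 30; the cheap location pays 18.
excellent: assigned the prime location, nets 30 − 2 = 28; deviating to the cheap location nets 18.
mediocre: assigned the cheap location, nets 18; deviating to the prime location nets 30 − 4 = 26.
The mediocre type gains 8 by deviating.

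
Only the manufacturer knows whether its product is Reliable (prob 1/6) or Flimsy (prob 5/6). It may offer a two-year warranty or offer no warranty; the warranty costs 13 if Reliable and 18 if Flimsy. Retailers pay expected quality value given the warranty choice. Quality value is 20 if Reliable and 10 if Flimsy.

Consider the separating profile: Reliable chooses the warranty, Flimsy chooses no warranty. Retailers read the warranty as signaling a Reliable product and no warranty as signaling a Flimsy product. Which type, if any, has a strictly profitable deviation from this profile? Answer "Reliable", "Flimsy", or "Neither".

Reliable

The warranty pays 20; no warranty pays 10.
Reliable: assigned the warranty, nets 20 − 13 = 7; deviating to no warranty nets 10.
Flimsy: assigned no warranty, nets 10; deviating to the warranty nets 20 − 18 = 2.
The Reliable type gains 3 by deviating.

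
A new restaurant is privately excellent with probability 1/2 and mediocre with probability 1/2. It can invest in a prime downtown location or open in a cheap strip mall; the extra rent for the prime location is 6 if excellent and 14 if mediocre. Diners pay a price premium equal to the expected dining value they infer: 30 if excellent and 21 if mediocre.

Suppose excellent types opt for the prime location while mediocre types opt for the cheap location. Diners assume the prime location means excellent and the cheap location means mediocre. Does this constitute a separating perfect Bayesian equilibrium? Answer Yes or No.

Under these beliefs, the prime location earns price premium 30 and the cheap location earns price premium 21.
excellent: the prime location nets 30 − 6 = 24; the cheap location nets 21. excellent prefers the prime location.
mediocre: the prime location nets 30 − 14 = 16; the cheap location nets 21. mediocre prefers the cheap location.
Neither type deviates, so the separating profile is an equilibrium.

Yes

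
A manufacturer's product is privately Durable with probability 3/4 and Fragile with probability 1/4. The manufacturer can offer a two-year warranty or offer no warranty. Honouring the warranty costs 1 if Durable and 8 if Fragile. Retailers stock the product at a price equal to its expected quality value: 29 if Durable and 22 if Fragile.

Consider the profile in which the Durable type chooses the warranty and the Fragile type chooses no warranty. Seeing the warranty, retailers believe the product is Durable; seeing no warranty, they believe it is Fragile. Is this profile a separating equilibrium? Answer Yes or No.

Under these beliefs, the warranty earns price 29 and no warranty earns price 22.
Durable: the warranty nets 29 − 1 = 28; no warranty nets 22. Durable prefers the warranty.
Fragile: the warranty nets 29 − 8 = 21; no warranty nets 22. Fragile prefers no warranty.
Neither type deviates, so the separating profile is an equilibrium.

Yes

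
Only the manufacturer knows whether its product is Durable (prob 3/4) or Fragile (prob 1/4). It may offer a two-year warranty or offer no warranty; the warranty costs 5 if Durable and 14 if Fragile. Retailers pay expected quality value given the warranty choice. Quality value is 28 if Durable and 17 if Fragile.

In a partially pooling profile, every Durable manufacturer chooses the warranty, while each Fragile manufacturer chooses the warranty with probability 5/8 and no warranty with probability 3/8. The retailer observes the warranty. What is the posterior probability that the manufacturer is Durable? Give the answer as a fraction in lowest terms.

24/29

P(the warranty) = (3/4)·1 + (1/4)·(5/8) = 29/32.
By Bayes' rule, P(Durable | the warranty) = (3/4) / (29/32) = 24/29.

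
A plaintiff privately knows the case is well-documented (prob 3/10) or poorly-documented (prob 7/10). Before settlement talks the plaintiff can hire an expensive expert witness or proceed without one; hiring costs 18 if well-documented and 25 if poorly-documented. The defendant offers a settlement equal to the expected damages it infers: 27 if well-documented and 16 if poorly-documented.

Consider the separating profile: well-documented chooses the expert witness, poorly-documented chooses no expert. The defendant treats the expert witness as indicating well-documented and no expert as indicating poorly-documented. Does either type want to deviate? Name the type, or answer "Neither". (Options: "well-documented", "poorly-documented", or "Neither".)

The expert witness pays 27; no expert pays 16.
well-documented: assigned the expert witness, nets 27 − 18 = 9; deviating to no expert nets 16.
poorly-documented: assigned no expert, nets 16; deviating to the expert witness nets 27 − 25 = 2.
The well-documented type gains 7 by deviating.

well-documented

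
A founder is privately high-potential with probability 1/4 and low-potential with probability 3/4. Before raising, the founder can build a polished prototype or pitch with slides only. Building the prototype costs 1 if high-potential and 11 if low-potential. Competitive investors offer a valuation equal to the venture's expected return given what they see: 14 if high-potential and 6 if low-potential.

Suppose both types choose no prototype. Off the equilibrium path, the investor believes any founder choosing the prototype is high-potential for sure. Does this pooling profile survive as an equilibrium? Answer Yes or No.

On path, the investor holds the prior and pays 1/4·14 + 3/4·6 = 8. Off path (the prototype), believing high-potential, it pays 14.
high-potential: no prototype nets 8; the prototype nets 14 − 1 = 13. high-potential would deviate.
low-potential: no prototype nets 8; the prototype nets 14 − 11 = 3. low-potential stays.
A type deviates, so pooling fails.

No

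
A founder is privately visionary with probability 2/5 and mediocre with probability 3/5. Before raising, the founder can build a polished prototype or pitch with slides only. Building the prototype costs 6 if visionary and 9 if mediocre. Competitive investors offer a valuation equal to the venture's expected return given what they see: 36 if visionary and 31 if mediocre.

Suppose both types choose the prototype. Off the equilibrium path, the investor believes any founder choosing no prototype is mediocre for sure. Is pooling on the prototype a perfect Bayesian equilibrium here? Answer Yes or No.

No

On path, the investor holds the prior and pays 2/5·36 + 3/5·31 = 33. Off path (no prototype), believing mediocre, it pays 31.
visionary: the prototype nets 33 − 6 = 27; no prototype nets 31. visionary would deviate.
mediocre: the prototype nets 33 − 9 = 24; no prototype nets 31. mediocre would deviate.
A type deviates, so pooling fails.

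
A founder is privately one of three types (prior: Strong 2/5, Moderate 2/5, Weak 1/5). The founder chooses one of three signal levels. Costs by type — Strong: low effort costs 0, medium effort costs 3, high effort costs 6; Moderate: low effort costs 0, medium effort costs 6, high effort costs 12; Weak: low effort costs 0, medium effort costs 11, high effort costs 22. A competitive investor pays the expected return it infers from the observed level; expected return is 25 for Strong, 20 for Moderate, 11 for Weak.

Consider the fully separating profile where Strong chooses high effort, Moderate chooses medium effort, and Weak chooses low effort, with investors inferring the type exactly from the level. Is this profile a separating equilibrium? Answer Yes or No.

Yes

Separating valuations: high effort → 25, medium effort → 20, low effort → 11.
Strong (assigned high effort): low effort: 11 − 0 = 11; medium effort: 20 − 3 = 17; high effort: 25 − 6 = 19. Strong stays.
Moderate (assigned medium effort): low effort: 11 − 0 = 11; medium effort: 20 − 6 = 14; high effort: 25 − 12 = 13. Moderate stays.
Weak (assigned low effort): low effort: 11 − 0 = 11; medium effort: 20 − 11 = 9; high effort: 25 − 22 = 3. Weak stays.
Every type prefers its assigned level; separation holds.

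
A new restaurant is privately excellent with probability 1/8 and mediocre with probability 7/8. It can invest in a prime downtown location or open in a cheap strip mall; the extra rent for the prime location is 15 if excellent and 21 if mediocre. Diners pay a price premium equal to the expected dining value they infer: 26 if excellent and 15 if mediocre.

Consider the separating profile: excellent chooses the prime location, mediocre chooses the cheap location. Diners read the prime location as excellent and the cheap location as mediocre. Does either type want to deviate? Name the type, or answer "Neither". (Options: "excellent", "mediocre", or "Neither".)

The prime location pays 26; the cheap location pays 15.
excellent: assigned the prime location, nets 26 − 15 = 11; deviating to the cheap location nets 15.
mediocre: assigned the cheap location, nets 15; deviating to the prime location nets 26 − 21 = 5.
The excellent type gains 4 by deviating.

excellent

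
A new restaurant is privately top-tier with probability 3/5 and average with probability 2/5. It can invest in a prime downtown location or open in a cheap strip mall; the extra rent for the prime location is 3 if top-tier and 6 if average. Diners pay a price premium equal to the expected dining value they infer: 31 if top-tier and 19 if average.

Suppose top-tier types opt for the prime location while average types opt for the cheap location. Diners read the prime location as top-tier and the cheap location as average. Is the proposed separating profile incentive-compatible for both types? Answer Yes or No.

No

Under these beliefs, the prime location earns price premium 31 and the cheap location earns price premium 19.
top-tier: the prime location nets 31 − 3 = 28; the cheap location nets 19. top-tier prefers the prime location.
average: the prime location nets 31 − 6 = 25; the cheap location nets 19. average would deviate to the prime location.
average has a profitable deviation, so the profile is not an equilibrium.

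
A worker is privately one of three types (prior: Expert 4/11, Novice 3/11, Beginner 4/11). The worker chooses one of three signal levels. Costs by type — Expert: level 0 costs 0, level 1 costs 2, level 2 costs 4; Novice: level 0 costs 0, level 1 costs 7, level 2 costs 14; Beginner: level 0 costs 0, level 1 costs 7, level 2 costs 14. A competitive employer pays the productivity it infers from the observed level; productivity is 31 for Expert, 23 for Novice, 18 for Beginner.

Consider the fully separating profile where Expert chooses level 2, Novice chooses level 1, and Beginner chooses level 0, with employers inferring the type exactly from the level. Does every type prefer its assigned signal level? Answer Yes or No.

No

Separating wages: level 2 → 31, level 1 → 23, level 0 → 18.
Expert (assigned level 2): level 0: 18 − 0 = 18; level 1: 23 − 2 = 21; level 2: 31 − 4 = 27. Expert stays.
Novice (assigned level 1): level 0: 18 − 0 = 18; level 1: 23 − 7 = 16; level 2: 31 − 14 = 17. Novice prefers level 0.
Beginner (assigned level 0): level 0: 18 − 0 = 18; level 1: 23 − 7 = 16; level 2: 31 − 14 = 17. Beginner stays.
At least one type deviates; the separating profile fails.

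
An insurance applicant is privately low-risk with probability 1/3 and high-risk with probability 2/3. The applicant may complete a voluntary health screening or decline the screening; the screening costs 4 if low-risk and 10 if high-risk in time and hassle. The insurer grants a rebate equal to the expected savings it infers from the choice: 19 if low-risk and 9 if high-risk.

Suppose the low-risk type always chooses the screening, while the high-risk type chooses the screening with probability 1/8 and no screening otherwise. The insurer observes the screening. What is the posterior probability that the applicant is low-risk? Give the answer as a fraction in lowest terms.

4/5

P(the screening) = (1/3)·1 + (2/3)·(1/8) = 5/12.
By Bayes' rule, P(low-risk | the screening) = (1/3) / (5/12) = 4/5.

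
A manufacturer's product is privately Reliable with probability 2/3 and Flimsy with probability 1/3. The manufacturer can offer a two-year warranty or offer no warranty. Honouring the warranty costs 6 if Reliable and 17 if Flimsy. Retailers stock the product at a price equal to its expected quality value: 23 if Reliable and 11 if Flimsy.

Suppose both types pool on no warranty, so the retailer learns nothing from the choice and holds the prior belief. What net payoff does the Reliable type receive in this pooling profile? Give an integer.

19

Pooled price = 2/3·23 + 1/3·11 = 19.
Reliable pays no cost for no warranty, so net payoff = 19.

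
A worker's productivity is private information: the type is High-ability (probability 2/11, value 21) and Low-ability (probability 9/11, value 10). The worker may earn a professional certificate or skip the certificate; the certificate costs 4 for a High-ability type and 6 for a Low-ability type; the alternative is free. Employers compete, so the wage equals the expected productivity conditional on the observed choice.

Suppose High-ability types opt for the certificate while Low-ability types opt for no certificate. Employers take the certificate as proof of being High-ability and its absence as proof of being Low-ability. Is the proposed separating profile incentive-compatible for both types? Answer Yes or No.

No

Under these beliefs, the certificate earns wage 21 and no certificate earns wage 10.
High-ability: the certificate nets 21 − 4 = 17; no certificate nets 10. High-ability prefers the certificate.
Low-ability: the certificate nets 21 − 6 = 15; no certificate nets 10. Low-ability would deviate to the certificate.
Low-ability has a profitable deviation, so the profile is not an equilibrium.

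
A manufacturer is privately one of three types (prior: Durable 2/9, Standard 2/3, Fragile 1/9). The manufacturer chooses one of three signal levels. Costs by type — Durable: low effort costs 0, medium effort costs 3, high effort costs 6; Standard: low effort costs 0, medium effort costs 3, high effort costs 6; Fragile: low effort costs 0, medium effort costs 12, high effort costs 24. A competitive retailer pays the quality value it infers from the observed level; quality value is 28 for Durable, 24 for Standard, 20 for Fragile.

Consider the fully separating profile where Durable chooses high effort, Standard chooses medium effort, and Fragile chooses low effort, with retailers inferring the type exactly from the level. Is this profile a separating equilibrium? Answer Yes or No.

No

Separating prices: high effort → 28, medium effort → 24, low effort → 20.
Durable (assigned high effort): low effort: 20 − 0 = 20; medium effort: 24 − 3 = 21; high effort: 28 − 6 = 22. Durable stays.
Standard (assigned medium effort): low effort: 20 − 0 = 20; medium effort: 24 − 3 = 21; high effort: 28 − 6 = 22. Standard prefers high effort.
Fragile (assigned low effort): low effort: 20 − 0 = 20; medium effort: 24 − 12 = 12; high effort: 28 − 24 = 4. Fragile stays.
At least one type deviates; the separating profile fails.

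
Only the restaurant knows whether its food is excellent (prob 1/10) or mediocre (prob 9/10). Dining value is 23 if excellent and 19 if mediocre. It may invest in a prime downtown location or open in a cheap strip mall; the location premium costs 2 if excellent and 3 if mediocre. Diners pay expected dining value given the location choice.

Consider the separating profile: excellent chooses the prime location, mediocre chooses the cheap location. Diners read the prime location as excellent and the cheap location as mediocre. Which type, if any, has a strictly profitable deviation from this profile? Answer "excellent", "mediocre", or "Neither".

mediocre

The prime location pays 23; the cheap location pays 19.
excellent: assigned the prime location, nets 23 − 2 = 21; deviating to the cheap location nets 19.
mediocre: assigned the cheap location, nets 19; deviating to the prime location nets 23 − 3 = 20.
The mediocre type gains 1 by deviating.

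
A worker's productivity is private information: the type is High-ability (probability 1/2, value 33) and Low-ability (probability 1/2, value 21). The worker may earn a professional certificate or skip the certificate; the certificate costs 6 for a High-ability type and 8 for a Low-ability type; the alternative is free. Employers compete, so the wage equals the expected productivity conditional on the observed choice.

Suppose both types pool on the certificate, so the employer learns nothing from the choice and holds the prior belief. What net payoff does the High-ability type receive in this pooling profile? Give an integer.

Pooled wage = 1/2·33 + 1/2·21 = 27.
High-ability pays cost 6 for the certificate, so net payoff = 27 − 6 = 21.

21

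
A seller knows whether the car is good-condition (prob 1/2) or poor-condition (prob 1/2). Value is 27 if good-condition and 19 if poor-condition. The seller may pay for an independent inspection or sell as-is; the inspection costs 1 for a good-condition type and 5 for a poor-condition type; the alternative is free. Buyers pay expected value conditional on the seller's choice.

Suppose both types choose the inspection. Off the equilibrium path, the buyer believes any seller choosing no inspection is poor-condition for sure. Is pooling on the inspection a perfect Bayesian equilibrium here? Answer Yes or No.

No

On path, the buyer holds the prior and pays 1/2·27 + 1/2·19 = 23. Off path (no inspection), believing poor-condition, it pays 19.
good-condition: the inspection nets 23 − 1 = 22; no inspection nets 19. good-condition stays.
poor-condition: the inspection nets 23 − 5 = 18; no inspection nets 19. poor-condition would deviate.
A type deviates, so pooling fails.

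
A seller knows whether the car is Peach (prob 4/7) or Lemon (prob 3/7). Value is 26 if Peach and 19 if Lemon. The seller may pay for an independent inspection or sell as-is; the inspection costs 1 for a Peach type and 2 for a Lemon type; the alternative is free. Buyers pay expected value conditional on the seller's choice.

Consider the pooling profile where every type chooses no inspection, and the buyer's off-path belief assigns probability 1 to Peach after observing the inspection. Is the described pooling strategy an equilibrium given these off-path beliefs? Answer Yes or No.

No

On path, the buyer holds the prior and pays 4/7·26 + 3/7·19 = 23. Off path (the inspection), believing Peach, it pays 26.
Peach: no inspection nets 23; the inspection nets 26 − 1 = 25. Peach would deviate.
Lemon: no inspection nets 23; the inspection nets 26 − 2 = 24. Lemon would deviate.
A type deviates, so pooling fails.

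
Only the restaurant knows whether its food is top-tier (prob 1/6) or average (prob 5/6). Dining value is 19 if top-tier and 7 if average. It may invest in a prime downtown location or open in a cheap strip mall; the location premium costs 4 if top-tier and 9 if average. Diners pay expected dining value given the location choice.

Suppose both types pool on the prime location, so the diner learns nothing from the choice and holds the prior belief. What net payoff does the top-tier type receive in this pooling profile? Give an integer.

Pooled price premium = 1/6·19 + 5/6·7 = 9.
top-tier pays cost 4 for the prime location, so net payoff = 9 − 4 = 5.

5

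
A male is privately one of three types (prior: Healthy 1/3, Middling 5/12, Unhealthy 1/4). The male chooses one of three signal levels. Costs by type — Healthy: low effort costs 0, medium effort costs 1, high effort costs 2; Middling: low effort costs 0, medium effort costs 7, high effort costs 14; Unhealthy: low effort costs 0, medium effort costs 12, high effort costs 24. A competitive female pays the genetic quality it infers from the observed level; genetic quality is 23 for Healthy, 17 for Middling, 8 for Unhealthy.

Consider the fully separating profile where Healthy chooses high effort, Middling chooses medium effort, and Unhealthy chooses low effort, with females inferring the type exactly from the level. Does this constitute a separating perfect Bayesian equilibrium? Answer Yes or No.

Separating mating payoffs: high effort → 23, medium effort → 17, low effort → 8.
Healthy (assigned high effort): low effort: 8 − 0 = 8; medium effort: 17 − 1 = 16; high effort: 23 − 2 = 21. Healthy stays.
Middling (assigned medium effort): low effort: 8 − 0 = 8; medium effort: 17 − 7 = 10; high effort: 23 − 14 = 9. Middling stays.
Unhealthy (assigned low effort): low effort: 8 − 0 = 8; medium effort: 17 − 12 = 5; high effort: 23 − 24 = -1. Unhealthy stays.
Every type prefers its assigned level; separation holds.

Yes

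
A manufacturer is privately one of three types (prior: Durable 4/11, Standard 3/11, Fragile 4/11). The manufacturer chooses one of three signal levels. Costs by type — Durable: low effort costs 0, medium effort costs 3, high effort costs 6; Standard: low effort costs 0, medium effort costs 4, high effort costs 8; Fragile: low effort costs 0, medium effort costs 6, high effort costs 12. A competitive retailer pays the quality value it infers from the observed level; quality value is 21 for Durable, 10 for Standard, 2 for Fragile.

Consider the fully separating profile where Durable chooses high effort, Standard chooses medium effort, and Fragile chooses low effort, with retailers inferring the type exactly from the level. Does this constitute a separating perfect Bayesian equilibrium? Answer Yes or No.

Separating prices: high effort → 21, medium effort → 10, low effort → 2.
Durable (assigned high effort): low effort: 2 − 0 = 2; medium effort: 10 − 3 = 7; high effort: 21 − 6 = 15. Durable stays.
Standard (assigned medium effort): low effort: 2 − 0 = 2; medium effort: 10 − 4 = 6; high effort: 21 − 8 = 13. Standard prefers high effort.
Fragile (assigned low effort): low effort: 2 − 0 = 2; medium effort: 10 − 6 = 4; high effort: 21 − 12 = 9. Fragile prefers high effort.
At least one type deviates; the separating profile fails.

No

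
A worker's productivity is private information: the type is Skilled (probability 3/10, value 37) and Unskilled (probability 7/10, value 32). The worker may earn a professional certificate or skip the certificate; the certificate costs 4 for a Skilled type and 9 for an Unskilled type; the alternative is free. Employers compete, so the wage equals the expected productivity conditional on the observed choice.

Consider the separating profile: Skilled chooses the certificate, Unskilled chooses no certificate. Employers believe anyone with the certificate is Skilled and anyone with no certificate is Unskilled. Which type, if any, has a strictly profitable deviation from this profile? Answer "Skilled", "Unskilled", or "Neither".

The certificate pays 37; no certificate pays 32.
Skilled: assigned the certificate, nets 37 − 4 = 33; deviating to no certificate nets 32.
Unskilled: assigned no certificate, nets 32; deviating to the certificate nets 37 − 9 = 28.
Both types strictly prefer their assigned action; no profitable deviation.

Neither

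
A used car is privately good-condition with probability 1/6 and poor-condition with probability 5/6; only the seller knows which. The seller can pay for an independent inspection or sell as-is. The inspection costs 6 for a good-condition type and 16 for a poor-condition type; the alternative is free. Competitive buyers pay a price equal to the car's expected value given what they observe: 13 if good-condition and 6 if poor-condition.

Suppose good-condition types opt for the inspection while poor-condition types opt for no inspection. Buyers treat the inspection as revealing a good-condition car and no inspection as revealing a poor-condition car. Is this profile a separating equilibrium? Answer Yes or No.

Under these beliefs, the inspection earns price 13 and no inspection earns price 6.
good-condition: the inspection nets 13 − 6 = 7; no inspection nets 6. good-condition prefers the inspection.
poor-condition: the inspection nets 13 − 16 = -3; no inspection nets 6. poor-condition prefers no inspection.
Neither type deviates, so the separating profile is an equilibrium.

Yes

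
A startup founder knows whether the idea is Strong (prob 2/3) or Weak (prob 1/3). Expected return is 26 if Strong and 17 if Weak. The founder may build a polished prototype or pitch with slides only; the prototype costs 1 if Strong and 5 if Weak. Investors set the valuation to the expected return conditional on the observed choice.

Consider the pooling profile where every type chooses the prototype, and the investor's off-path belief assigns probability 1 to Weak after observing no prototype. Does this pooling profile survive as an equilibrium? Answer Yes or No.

Yes

On path, the investor holds the prior and pays 2/3·26 + 1/3·17 = 23. Off path (no prototype), believing Weak, it pays 17.
Strong: the prototype nets 23 − 1 = 22; no prototype nets 17. Strong stays.
Weak: the prototype nets 23 − 5 = 18; no prototype nets 17. Weak stays.
No type deviates, so pooling is sustained.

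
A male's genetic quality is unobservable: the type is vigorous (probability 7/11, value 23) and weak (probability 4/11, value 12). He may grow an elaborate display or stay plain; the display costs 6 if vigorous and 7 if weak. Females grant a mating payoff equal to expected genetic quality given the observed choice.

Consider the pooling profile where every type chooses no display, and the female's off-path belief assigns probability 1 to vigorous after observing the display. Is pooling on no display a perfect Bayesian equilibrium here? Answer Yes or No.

On path, the female holds the prior and pays 7/11·23 + 4/11·12 = 19. Off path (the display), believing vigorous, it pays 23.
vigorous: no display nets 19; the display nets 23 − 6 = 17. vigorous stays.
weak: no display nets 19; the display nets 23 − 7 = 16. weak stays.
No type deviates, so pooling is sustained.

Yes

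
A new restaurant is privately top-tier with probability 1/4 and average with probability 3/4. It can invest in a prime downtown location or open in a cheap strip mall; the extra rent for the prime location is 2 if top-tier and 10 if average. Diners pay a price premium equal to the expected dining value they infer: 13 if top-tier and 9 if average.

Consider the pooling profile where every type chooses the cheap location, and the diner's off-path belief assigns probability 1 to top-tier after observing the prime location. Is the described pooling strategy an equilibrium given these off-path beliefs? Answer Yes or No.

No

On path, the diner holds the prior and pays 1/4·13 + 3/4·9 = 10. Off path (the prime location), believing top-tier, it pays 13.
top-tier: the cheap location nets 10; the prime location nets 13 − 2 = 11. top-tier would deviate.
average: the cheap location nets 10; the prime location nets 13 − 10 = 3. average stays.
A type deviates, so pooling fails.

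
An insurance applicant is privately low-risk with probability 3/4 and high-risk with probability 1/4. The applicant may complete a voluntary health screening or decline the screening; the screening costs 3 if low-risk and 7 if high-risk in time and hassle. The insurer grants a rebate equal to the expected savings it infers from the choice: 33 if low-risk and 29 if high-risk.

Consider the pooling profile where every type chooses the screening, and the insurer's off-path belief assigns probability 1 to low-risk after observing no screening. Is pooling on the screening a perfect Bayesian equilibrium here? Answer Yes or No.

On path, the insurer holds the prior and pays 3/4·33 + 1/4·29 = 32. Off path (no screening), believing low-risk, it pays 33.
low-risk: the screening nets 32 − 3 = 29; no screening nets 33. low-risk would deviate.
high-risk: the screening nets 32 − 7 = 25; no screening nets 33. high-risk would deviate.
A type deviates, so pooling fails.

No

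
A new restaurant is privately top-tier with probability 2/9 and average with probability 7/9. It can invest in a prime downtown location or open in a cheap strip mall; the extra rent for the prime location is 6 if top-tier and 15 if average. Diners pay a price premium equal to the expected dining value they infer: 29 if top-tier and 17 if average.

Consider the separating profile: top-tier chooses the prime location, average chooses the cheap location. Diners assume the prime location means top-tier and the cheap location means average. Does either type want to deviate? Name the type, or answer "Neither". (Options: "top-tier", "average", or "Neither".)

The prime location pays 29; the cheap location pays 17.
top-tier: assigned the prime location, nets 29 − 6 = 23; deviating to the cheap location nets 17.
average: assigned the cheap location, nets 17; deviating to the prime location nets 29 − 15 = 14.
Both types strictly prefer their assigned action; no profitable deviation.

Neither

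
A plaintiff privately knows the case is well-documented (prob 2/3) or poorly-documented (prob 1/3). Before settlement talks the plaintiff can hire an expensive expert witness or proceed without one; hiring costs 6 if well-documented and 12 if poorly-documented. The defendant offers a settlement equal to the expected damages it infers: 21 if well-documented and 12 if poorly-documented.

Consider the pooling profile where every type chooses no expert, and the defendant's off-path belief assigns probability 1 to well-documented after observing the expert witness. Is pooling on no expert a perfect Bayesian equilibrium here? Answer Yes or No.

Yes

On path, the defendant holds the prior and pays 2/3·21 + 1/3·12 = 18. Off path (the expert witness), believing well-documented, it pays 21.
well-documented: no expert nets 18; the expert witness nets 21 − 6 = 15. well-documented stays.
poorly-documented: no expert nets 18; the expert witness nets 21 − 12 = 9. poorly-documented stays.
No type deviates, so pooling is sustained.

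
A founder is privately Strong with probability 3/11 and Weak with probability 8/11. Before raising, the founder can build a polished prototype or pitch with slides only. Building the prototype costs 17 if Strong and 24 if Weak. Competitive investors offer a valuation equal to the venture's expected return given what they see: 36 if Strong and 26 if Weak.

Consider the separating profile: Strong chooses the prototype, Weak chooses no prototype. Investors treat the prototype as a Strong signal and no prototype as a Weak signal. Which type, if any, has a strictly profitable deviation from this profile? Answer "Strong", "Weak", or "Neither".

The prototype pays 36; no prototype pays 26.
Strong: assigned the prototype, nets 36 − 17 = 19; deviating to no prototype nets 26.
Weak: assigned no prototype, nets 26; deviating to the prototype nets 36 − 24 = 12.
The Strong type gains 7 by deviating.

Strong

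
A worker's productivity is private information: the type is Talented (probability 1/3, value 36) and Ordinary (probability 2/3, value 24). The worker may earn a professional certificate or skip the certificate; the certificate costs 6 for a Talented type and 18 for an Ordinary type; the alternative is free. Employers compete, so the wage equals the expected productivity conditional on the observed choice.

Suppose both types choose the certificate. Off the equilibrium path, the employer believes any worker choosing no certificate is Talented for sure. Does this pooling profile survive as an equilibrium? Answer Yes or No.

No

On path, the employer holds the prior and pays 1/3·36 + 2/3·24 = 28. Off path (no certificate), believing Talented, it pays 36.
Talented: the certificate nets 28 − 6 = 22; no certificate nets 36. Talented would deviate.
Ordinary: the certificate nets 28 − 18 = 10; no certificate nets 36. Ordinary would deviate.
A type deviates, so pooling fails.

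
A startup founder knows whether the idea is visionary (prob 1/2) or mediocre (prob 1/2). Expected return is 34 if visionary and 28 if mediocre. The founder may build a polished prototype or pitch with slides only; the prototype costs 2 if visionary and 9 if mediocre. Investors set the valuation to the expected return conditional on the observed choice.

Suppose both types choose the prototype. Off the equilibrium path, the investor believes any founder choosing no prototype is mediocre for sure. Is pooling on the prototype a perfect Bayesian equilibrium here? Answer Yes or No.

No

On path, the investor holds the prior and pays 1/2·34 + 1/2·28 = 31. Off path (no prototype), believing mediocre, it pays 28.
visionary: the prototype nets 31 − 2 = 29; no prototype nets 28. visionary stays.
mediocre: the prototype nets 31 − 9 = 22; no prototype nets 28. mediocre would deviate.
A type deviates, so pooling fails.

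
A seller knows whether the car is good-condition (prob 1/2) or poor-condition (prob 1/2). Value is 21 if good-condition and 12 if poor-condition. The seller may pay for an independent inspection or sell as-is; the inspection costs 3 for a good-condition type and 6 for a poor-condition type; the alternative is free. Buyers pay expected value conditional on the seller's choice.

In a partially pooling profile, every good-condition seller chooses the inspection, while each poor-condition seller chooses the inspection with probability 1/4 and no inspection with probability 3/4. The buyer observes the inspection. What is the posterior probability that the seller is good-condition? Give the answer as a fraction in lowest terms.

P(the inspection) = (1/2)·1 + (1/2)·(1/4) = 5/8.
By Bayes' rule, P(good-condition | the inspection) = (1/2) / (5/8) = 4/5.

4/5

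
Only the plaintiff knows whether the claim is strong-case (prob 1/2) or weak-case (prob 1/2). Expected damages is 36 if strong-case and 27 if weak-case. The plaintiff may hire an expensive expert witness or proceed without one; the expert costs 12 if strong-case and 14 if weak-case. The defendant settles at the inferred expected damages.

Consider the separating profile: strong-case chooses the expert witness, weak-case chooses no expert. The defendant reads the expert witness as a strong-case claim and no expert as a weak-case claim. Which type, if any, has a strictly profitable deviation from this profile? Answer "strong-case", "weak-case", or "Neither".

strong-case

The expert witness pays 36; no expert pays 27.
strong-case: assigned the expert witness, nets 36 − 12 = 24; deviating to no expert nets 27.
weak-case: assigned no expert, nets 27; deviating to the expert witness nets 36 − 14 = 22.
The strong-case type gains 3 by deviating.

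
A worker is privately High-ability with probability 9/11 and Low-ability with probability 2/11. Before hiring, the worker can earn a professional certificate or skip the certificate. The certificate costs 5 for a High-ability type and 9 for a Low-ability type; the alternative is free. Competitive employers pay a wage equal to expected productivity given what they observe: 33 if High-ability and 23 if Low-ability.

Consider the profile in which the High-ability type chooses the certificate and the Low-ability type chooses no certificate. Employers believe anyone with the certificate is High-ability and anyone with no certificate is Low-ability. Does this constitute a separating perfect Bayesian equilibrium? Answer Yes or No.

Under these beliefs, the certificate earns wage 33 and no certificate earns wage 23.
High-ability: the certificate nets 33 − 5 = 28; no certificate nets 23. High-ability prefers the certificate.
Low-ability: the certificate nets 33 − 9 = 24; no certificate nets 23. Low-ability would deviate to the certificate.
Low-ability has a profitable deviation, so the profile is not an equilibrium.

No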